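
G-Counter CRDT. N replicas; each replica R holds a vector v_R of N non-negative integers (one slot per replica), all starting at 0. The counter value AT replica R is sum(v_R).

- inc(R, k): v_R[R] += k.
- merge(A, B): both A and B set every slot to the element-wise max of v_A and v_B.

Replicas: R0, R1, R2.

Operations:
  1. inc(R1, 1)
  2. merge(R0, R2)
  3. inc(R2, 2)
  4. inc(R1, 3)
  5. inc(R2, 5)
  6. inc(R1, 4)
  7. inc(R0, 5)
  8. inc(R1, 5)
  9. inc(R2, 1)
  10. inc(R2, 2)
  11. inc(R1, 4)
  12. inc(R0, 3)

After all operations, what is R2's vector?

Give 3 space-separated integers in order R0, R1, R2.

Op 1: inc R1 by 1 -> R1=(0,1,0) value=1
Op 2: merge R0<->R2 -> R0=(0,0,0) R2=(0,0,0)
Op 3: inc R2 by 2 -> R2=(0,0,2) value=2
Op 4: inc R1 by 3 -> R1=(0,4,0) value=4
Op 5: inc R2 by 5 -> R2=(0,0,7) value=7
Op 6: inc R1 by 4 -> R1=(0,8,0) value=8
Op 7: inc R0 by 5 -> R0=(5,0,0) value=5
Op 8: inc R1 by 5 -> R1=(0,13,0) value=13
Op 9: inc R2 by 1 -> R2=(0,0,8) value=8
Op 10: inc R2 by 2 -> R2=(0,0,10) value=10
Op 11: inc R1 by 4 -> R1=(0,17,0) value=17
Op 12: inc R0 by 3 -> R0=(8,0,0) value=8

Answer: 0 0 10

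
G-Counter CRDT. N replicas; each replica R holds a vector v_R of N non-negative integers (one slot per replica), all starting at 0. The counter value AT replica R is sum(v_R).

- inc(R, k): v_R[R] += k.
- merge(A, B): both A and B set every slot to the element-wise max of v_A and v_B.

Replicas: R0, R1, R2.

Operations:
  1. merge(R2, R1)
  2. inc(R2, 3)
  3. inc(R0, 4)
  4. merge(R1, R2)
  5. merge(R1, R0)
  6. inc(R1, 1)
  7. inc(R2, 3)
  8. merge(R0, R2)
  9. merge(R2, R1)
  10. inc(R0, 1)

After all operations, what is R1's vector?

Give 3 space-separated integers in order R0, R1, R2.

Op 1: merge R2<->R1 -> R2=(0,0,0) R1=(0,0,0)
Op 2: inc R2 by 3 -> R2=(0,0,3) value=3
Op 3: inc R0 by 4 -> R0=(4,0,0) value=4
Op 4: merge R1<->R2 -> R1=(0,0,3) R2=(0,0,3)
Op 5: merge R1<->R0 -> R1=(4,0,3) R0=(4,0,3)
Op 6: inc R1 by 1 -> R1=(4,1,3) value=8
Op 7: inc R2 by 3 -> R2=(0,0,6) value=6
Op 8: merge R0<->R2 -> R0=(4,0,6) R2=(4,0,6)
Op 9: merge R2<->R1 -> R2=(4,1,6) R1=(4,1,6)
Op 10: inc R0 by 1 -> R0=(5,0,6) value=11

Answer: 4 1 6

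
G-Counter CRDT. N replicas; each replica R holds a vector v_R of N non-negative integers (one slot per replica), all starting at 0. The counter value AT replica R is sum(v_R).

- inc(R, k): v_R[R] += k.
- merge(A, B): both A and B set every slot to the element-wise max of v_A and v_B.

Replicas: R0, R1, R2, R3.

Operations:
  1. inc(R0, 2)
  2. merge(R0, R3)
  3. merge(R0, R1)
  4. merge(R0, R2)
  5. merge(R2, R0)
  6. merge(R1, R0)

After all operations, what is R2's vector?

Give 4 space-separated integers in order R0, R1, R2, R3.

Op 1: inc R0 by 2 -> R0=(2,0,0,0) value=2
Op 2: merge R0<->R3 -> R0=(2,0,0,0) R3=(2,0,0,0)
Op 3: merge R0<->R1 -> R0=(2,0,0,0) R1=(2,0,0,0)
Op 4: merge R0<->R2 -> R0=(2,0,0,0) R2=(2,0,0,0)
Op 5: merge R2<->R0 -> R2=(2,0,0,0) R0=(2,0,0,0)
Op 6: merge R1<->R0 -> R1=(2,0,0,0) R0=(2,0,0,0)

Answer: 2 0 0 0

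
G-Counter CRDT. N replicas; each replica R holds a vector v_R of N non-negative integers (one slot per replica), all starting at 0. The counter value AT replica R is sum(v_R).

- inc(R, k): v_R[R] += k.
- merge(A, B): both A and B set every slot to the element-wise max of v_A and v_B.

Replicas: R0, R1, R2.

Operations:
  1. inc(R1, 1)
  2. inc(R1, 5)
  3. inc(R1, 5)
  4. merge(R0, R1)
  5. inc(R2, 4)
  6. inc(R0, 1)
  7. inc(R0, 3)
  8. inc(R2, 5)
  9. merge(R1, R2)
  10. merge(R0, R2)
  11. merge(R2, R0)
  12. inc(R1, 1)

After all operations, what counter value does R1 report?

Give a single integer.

Op 1: inc R1 by 1 -> R1=(0,1,0) value=1
Op 2: inc R1 by 5 -> R1=(0,6,0) value=6
Op 3: inc R1 by 5 -> R1=(0,11,0) value=11
Op 4: merge R0<->R1 -> R0=(0,11,0) R1=(0,11,0)
Op 5: inc R2 by 4 -> R2=(0,0,4) value=4
Op 6: inc R0 by 1 -> R0=(1,11,0) value=12
Op 7: inc R0 by 3 -> R0=(4,11,0) value=15
Op 8: inc R2 by 5 -> R2=(0,0,9) value=9
Op 9: merge R1<->R2 -> R1=(0,11,9) R2=(0,11,9)
Op 10: merge R0<->R2 -> R0=(4,11,9) R2=(4,11,9)
Op 11: merge R2<->R0 -> R2=(4,11,9) R0=(4,11,9)
Op 12: inc R1 by 1 -> R1=(0,12,9) value=21

Answer: 21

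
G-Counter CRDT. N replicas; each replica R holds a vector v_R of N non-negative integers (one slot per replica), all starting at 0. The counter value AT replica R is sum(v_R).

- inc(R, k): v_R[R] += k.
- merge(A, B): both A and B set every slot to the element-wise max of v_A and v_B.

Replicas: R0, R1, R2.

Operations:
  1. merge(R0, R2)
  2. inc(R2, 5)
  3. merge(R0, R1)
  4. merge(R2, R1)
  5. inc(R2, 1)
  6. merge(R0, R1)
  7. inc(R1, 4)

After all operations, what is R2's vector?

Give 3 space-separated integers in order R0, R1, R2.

Answer: 0 0 6

Derivation:
Op 1: merge R0<->R2 -> R0=(0,0,0) R2=(0,0,0)
Op 2: inc R2 by 5 -> R2=(0,0,5) value=5
Op 3: merge R0<->R1 -> R0=(0,0,0) R1=(0,0,0)
Op 4: merge R2<->R1 -> R2=(0,0,5) R1=(0,0,5)
Op 5: inc R2 by 1 -> R2=(0,0,6) value=6
Op 6: merge R0<->R1 -> R0=(0,0,5) R1=(0,0,5)
Op 7: inc R1 by 4 -> R1=(0,4,5) value=9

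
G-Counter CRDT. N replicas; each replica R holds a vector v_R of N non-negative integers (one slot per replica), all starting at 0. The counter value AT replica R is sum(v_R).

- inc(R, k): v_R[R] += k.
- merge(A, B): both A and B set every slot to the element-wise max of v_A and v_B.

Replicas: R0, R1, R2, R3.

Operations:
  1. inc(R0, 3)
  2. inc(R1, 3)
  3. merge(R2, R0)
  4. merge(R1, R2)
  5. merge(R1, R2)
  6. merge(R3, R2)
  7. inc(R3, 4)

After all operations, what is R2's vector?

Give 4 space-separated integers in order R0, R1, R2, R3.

Op 1: inc R0 by 3 -> R0=(3,0,0,0) value=3
Op 2: inc R1 by 3 -> R1=(0,3,0,0) value=3
Op 3: merge R2<->R0 -> R2=(3,0,0,0) R0=(3,0,0,0)
Op 4: merge R1<->R2 -> R1=(3,3,0,0) R2=(3,3,0,0)
Op 5: merge R1<->R2 -> R1=(3,3,0,0) R2=(3,3,0,0)
Op 6: merge R3<->R2 -> R3=(3,3,0,0) R2=(3,3,0,0)
Op 7: inc R3 by 4 -> R3=(3,3,0,4) value=10

Answer: 3 3 0 0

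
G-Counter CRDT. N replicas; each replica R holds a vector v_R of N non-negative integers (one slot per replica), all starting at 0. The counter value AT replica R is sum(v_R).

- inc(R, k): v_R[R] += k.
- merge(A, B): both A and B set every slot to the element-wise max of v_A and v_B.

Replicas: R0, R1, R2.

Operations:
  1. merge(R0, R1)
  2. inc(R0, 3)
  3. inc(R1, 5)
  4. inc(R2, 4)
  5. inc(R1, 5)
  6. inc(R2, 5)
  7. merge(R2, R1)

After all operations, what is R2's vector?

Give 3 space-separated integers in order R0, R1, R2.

Op 1: merge R0<->R1 -> R0=(0,0,0) R1=(0,0,0)
Op 2: inc R0 by 3 -> R0=(3,0,0) value=3
Op 3: inc R1 by 5 -> R1=(0,5,0) value=5
Op 4: inc R2 by 4 -> R2=(0,0,4) value=4
Op 5: inc R1 by 5 -> R1=(0,10,0) value=10
Op 6: inc R2 by 5 -> R2=(0,0,9) value=9
Op 7: merge R2<->R1 -> R2=(0,10,9) R1=(0,10,9)

Answer: 0 10 9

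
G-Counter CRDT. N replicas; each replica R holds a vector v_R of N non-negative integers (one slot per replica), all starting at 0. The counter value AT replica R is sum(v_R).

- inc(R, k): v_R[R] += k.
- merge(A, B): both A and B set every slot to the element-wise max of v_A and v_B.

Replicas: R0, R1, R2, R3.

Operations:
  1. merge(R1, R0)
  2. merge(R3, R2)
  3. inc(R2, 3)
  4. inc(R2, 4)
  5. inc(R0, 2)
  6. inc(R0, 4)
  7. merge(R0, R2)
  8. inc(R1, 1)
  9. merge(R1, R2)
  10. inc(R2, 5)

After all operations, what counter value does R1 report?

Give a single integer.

Answer: 14

Derivation:
Op 1: merge R1<->R0 -> R1=(0,0,0,0) R0=(0,0,0,0)
Op 2: merge R3<->R2 -> R3=(0,0,0,0) R2=(0,0,0,0)
Op 3: inc R2 by 3 -> R2=(0,0,3,0) value=3
Op 4: inc R2 by 4 -> R2=(0,0,7,0) value=7
Op 5: inc R0 by 2 -> R0=(2,0,0,0) value=2
Op 6: inc R0 by 4 -> R0=(6,0,0,0) value=6
Op 7: merge R0<->R2 -> R0=(6,0,7,0) R2=(6,0,7,0)
Op 8: inc R1 by 1 -> R1=(0,1,0,0) value=1
Op 9: merge R1<->R2 -> R1=(6,1,7,0) R2=(6,1,7,0)
Op 10: inc R2 by 5 -> R2=(6,1,12,0) value=19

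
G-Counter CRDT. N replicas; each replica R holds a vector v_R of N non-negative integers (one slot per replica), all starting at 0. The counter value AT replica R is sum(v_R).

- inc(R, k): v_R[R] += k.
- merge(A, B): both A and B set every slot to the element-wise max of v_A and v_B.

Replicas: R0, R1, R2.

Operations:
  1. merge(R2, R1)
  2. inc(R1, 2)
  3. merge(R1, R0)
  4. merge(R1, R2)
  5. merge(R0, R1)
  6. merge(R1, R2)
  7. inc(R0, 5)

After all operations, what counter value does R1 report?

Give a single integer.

Op 1: merge R2<->R1 -> R2=(0,0,0) R1=(0,0,0)
Op 2: inc R1 by 2 -> R1=(0,2,0) value=2
Op 3: merge R1<->R0 -> R1=(0,2,0) R0=(0,2,0)
Op 4: merge R1<->R2 -> R1=(0,2,0) R2=(0,2,0)
Op 5: merge R0<->R1 -> R0=(0,2,0) R1=(0,2,0)
Op 6: merge R1<->R2 -> R1=(0,2,0) R2=(0,2,0)
Op 7: inc R0 by 5 -> R0=(5,2,0) value=7

Answer: 2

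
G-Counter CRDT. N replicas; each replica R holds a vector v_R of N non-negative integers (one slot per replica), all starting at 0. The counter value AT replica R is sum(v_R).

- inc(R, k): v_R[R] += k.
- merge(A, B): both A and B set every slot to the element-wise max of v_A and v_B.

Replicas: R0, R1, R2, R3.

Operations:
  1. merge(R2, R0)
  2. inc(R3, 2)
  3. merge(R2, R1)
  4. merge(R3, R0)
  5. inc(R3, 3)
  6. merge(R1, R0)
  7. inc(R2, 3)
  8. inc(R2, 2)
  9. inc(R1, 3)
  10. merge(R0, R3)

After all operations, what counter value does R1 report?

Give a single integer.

Op 1: merge R2<->R0 -> R2=(0,0,0,0) R0=(0,0,0,0)
Op 2: inc R3 by 2 -> R3=(0,0,0,2) value=2
Op 3: merge R2<->R1 -> R2=(0,0,0,0) R1=(0,0,0,0)
Op 4: merge R3<->R0 -> R3=(0,0,0,2) R0=(0,0,0,2)
Op 5: inc R3 by 3 -> R3=(0,0,0,5) value=5
Op 6: merge R1<->R0 -> R1=(0,0,0,2) R0=(0,0,0,2)
Op 7: inc R2 by 3 -> R2=(0,0,3,0) value=3
Op 8: inc R2 by 2 -> R2=(0,0,5,0) value=5
Op 9: inc R1 by 3 -> R1=(0,3,0,2) value=5
Op 10: merge R0<->R3 -> R0=(0,0,0,5) R3=(0,0,0,5)

Answer: 5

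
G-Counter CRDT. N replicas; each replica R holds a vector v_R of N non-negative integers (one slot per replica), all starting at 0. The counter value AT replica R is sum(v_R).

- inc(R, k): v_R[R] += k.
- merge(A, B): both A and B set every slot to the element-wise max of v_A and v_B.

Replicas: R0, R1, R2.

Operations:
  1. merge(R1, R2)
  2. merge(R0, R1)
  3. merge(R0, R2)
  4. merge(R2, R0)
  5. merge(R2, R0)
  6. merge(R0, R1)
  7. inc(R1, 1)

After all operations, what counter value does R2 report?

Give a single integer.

Op 1: merge R1<->R2 -> R1=(0,0,0) R2=(0,0,0)
Op 2: merge R0<->R1 -> R0=(0,0,0) R1=(0,0,0)
Op 3: merge R0<->R2 -> R0=(0,0,0) R2=(0,0,0)
Op 4: merge R2<->R0 -> R2=(0,0,0) R0=(0,0,0)
Op 5: merge R2<->R0 -> R2=(0,0,0) R0=(0,0,0)
Op 6: merge R0<->R1 -> R0=(0,0,0) R1=(0,0,0)
Op 7: inc R1 by 1 -> R1=(0,1,0) value=1

Answer: 0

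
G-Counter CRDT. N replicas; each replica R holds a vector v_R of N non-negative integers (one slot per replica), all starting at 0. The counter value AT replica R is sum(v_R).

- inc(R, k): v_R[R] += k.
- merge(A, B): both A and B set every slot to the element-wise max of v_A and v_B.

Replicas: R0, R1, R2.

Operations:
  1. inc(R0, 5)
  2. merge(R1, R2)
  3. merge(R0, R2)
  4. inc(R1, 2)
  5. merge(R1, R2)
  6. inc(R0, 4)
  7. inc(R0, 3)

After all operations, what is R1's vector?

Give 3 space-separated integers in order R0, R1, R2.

Answer: 5 2 0

Derivation:
Op 1: inc R0 by 5 -> R0=(5,0,0) value=5
Op 2: merge R1<->R2 -> R1=(0,0,0) R2=(0,0,0)
Op 3: merge R0<->R2 -> R0=(5,0,0) R2=(5,0,0)
Op 4: inc R1 by 2 -> R1=(0,2,0) value=2
Op 5: merge R1<->R2 -> R1=(5,2,0) R2=(5,2,0)
Op 6: inc R0 by 4 -> R0=(9,0,0) value=9
Op 7: inc R0 by 3 -> R0=(12,0,0) value=12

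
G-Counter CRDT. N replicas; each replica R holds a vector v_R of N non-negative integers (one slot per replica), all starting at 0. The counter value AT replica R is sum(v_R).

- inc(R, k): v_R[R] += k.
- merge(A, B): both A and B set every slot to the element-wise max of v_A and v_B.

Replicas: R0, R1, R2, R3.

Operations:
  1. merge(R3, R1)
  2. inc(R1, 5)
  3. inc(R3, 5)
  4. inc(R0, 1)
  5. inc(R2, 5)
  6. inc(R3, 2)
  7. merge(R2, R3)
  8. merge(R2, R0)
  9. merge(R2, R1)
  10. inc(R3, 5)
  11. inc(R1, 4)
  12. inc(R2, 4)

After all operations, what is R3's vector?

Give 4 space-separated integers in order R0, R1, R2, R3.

Answer: 0 0 5 12

Derivation:
Op 1: merge R3<->R1 -> R3=(0,0,0,0) R1=(0,0,0,0)
Op 2: inc R1 by 5 -> R1=(0,5,0,0) value=5
Op 3: inc R3 by 5 -> R3=(0,0,0,5) value=5
Op 4: inc R0 by 1 -> R0=(1,0,0,0) value=1
Op 5: inc R2 by 5 -> R2=(0,0,5,0) value=5
Op 6: inc R3 by 2 -> R3=(0,0,0,7) value=7
Op 7: merge R2<->R3 -> R2=(0,0,5,7) R3=(0,0,5,7)
Op 8: merge R2<->R0 -> R2=(1,0,5,7) R0=(1,0,5,7)
Op 9: merge R2<->R1 -> R2=(1,5,5,7) R1=(1,5,5,7)
Op 10: inc R3 by 5 -> R3=(0,0,5,12) value=17
Op 11: inc R1 by 4 -> R1=(1,9,5,7) value=22
Op 12: inc R2 by 4 -> R2=(1,5,9,7) value=22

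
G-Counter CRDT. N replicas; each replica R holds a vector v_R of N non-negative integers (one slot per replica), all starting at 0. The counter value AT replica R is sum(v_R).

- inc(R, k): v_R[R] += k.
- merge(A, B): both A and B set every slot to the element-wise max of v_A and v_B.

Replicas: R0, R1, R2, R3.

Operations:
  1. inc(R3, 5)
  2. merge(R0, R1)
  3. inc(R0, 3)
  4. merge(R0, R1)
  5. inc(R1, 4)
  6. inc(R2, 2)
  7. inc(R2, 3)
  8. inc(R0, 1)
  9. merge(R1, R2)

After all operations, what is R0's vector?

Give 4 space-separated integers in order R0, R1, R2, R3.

Op 1: inc R3 by 5 -> R3=(0,0,0,5) value=5
Op 2: merge R0<->R1 -> R0=(0,0,0,0) R1=(0,0,0,0)
Op 3: inc R0 by 3 -> R0=(3,0,0,0) value=3
Op 4: merge R0<->R1 -> R0=(3,0,0,0) R1=(3,0,0,0)
Op 5: inc R1 by 4 -> R1=(3,4,0,0) value=7
Op 6: inc R2 by 2 -> R2=(0,0,2,0) value=2
Op 7: inc R2 by 3 -> R2=(0,0,5,0) value=5
Op 8: inc R0 by 1 -> R0=(4,0,0,0) value=4
Op 9: merge R1<->R2 -> R1=(3,4,5,0) R2=(3,4,5,0)

Answer: 4 0 0 0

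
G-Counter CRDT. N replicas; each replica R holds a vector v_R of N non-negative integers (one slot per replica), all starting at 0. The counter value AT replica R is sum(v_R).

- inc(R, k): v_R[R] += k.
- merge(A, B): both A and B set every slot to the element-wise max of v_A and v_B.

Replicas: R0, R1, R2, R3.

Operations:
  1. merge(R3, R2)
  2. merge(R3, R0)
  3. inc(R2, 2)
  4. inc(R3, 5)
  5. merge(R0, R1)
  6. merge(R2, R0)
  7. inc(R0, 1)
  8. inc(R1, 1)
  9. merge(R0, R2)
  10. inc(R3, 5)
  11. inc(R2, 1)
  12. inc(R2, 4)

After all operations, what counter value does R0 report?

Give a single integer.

Op 1: merge R3<->R2 -> R3=(0,0,0,0) R2=(0,0,0,0)
Op 2: merge R3<->R0 -> R3=(0,0,0,0) R0=(0,0,0,0)
Op 3: inc R2 by 2 -> R2=(0,0,2,0) value=2
Op 4: inc R3 by 5 -> R3=(0,0,0,5) value=5
Op 5: merge R0<->R1 -> R0=(0,0,0,0) R1=(0,0,0,0)
Op 6: merge R2<->R0 -> R2=(0,0,2,0) R0=(0,0,2,0)
Op 7: inc R0 by 1 -> R0=(1,0,2,0) value=3
Op 8: inc R1 by 1 -> R1=(0,1,0,0) value=1
Op 9: merge R0<->R2 -> R0=(1,0,2,0) R2=(1,0,2,0)
Op 10: inc R3 by 5 -> R3=(0,0,0,10) value=10
Op 11: inc R2 by 1 -> R2=(1,0,3,0) value=4
Op 12: inc R2 by 4 -> R2=(1,0,7,0) value=8

Answer: 3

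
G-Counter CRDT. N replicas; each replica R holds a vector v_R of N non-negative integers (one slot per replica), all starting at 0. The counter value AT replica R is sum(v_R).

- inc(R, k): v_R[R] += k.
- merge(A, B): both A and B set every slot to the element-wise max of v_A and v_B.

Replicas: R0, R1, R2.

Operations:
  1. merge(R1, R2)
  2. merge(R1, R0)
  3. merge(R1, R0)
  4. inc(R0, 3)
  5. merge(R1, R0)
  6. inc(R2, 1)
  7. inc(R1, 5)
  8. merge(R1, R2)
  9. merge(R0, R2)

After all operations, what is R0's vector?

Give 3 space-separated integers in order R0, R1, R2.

Op 1: merge R1<->R2 -> R1=(0,0,0) R2=(0,0,0)
Op 2: merge R1<->R0 -> R1=(0,0,0) R0=(0,0,0)
Op 3: merge R1<->R0 -> R1=(0,0,0) R0=(0,0,0)
Op 4: inc R0 by 3 -> R0=(3,0,0) value=3
Op 5: merge R1<->R0 -> R1=(3,0,0) R0=(3,0,0)
Op 6: inc R2 by 1 -> R2=(0,0,1) value=1
Op 7: inc R1 by 5 -> R1=(3,5,0) value=8
Op 8: merge R1<->R2 -> R1=(3,5,1) R2=(3,5,1)
Op 9: merge R0<->R2 -> R0=(3,5,1) R2=(3,5,1)

Answer: 3 5 1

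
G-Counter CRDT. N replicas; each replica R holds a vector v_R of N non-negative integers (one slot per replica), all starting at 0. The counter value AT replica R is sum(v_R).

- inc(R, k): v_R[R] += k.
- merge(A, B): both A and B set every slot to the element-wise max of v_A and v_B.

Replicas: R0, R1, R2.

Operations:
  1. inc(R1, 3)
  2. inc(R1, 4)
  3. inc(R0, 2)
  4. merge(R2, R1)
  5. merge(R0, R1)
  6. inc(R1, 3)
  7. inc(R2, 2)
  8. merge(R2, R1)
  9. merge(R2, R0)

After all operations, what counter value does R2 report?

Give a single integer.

Op 1: inc R1 by 3 -> R1=(0,3,0) value=3
Op 2: inc R1 by 4 -> R1=(0,7,0) value=7
Op 3: inc R0 by 2 -> R0=(2,0,0) value=2
Op 4: merge R2<->R1 -> R2=(0,7,0) R1=(0,7,0)
Op 5: merge R0<->R1 -> R0=(2,7,0) R1=(2,7,0)
Op 6: inc R1 by 3 -> R1=(2,10,0) value=12
Op 7: inc R2 by 2 -> R2=(0,7,2) value=9
Op 8: merge R2<->R1 -> R2=(2,10,2) R1=(2,10,2)
Op 9: merge R2<->R0 -> R2=(2,10,2) R0=(2,10,2)

Answer: 14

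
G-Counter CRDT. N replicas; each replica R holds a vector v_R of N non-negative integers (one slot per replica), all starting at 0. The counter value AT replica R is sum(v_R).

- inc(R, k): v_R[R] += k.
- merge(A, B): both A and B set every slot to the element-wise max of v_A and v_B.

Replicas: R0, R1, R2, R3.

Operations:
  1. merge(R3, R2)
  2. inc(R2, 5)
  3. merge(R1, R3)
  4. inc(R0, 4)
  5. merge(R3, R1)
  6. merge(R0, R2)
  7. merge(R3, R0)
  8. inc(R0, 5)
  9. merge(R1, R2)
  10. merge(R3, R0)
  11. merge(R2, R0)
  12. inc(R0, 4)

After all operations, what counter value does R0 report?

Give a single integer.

Answer: 18

Derivation:
Op 1: merge R3<->R2 -> R3=(0,0,0,0) R2=(0,0,0,0)
Op 2: inc R2 by 5 -> R2=(0,0,5,0) value=5
Op 3: merge R1<->R3 -> R1=(0,0,0,0) R3=(0,0,0,0)
Op 4: inc R0 by 4 -> R0=(4,0,0,0) value=4
Op 5: merge R3<->R1 -> R3=(0,0,0,0) R1=(0,0,0,0)
Op 6: merge R0<->R2 -> R0=(4,0,5,0) R2=(4,0,5,0)
Op 7: merge R3<->R0 -> R3=(4,0,5,0) R0=(4,0,5,0)
Op 8: inc R0 by 5 -> R0=(9,0,5,0) value=14
Op 9: merge R1<->R2 -> R1=(4,0,5,0) R2=(4,0,5,0)
Op 10: merge R3<->R0 -> R3=(9,0,5,0) R0=(9,0,5,0)
Op 11: merge R2<->R0 -> R2=(9,0,5,0) R0=(9,0,5,0)
Op 12: inc R0 by 4 -> R0=(13,0,5,0) value=18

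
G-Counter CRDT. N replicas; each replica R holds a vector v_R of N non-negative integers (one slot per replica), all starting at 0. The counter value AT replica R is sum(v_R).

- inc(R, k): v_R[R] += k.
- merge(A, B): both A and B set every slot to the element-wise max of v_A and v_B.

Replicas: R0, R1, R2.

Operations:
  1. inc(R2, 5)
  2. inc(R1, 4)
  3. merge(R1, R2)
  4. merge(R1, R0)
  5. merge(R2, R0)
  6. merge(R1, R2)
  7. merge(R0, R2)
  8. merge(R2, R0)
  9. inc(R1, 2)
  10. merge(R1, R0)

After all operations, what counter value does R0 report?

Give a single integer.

Op 1: inc R2 by 5 -> R2=(0,0,5) value=5
Op 2: inc R1 by 4 -> R1=(0,4,0) value=4
Op 3: merge R1<->R2 -> R1=(0,4,5) R2=(0,4,5)
Op 4: merge R1<->R0 -> R1=(0,4,5) R0=(0,4,5)
Op 5: merge R2<->R0 -> R2=(0,4,5) R0=(0,4,5)
Op 6: merge R1<->R2 -> R1=(0,4,5) R2=(0,4,5)
Op 7: merge R0<->R2 -> R0=(0,4,5) R2=(0,4,5)
Op 8: merge R2<->R0 -> R2=(0,4,5) R0=(0,4,5)
Op 9: inc R1 by 2 -> R1=(0,6,5) value=11
Op 10: merge R1<->R0 -> R1=(0,6,5) R0=(0,6,5)

Answer: 11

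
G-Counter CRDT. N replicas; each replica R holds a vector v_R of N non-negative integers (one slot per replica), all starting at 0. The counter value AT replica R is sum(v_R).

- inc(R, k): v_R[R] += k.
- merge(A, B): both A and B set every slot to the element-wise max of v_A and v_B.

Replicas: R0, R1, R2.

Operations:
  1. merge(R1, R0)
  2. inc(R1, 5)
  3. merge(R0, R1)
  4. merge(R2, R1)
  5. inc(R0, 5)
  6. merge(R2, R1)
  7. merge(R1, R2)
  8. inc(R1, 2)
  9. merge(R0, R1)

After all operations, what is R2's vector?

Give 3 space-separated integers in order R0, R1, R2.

Answer: 0 5 0

Derivation:
Op 1: merge R1<->R0 -> R1=(0,0,0) R0=(0,0,0)
Op 2: inc R1 by 5 -> R1=(0,5,0) value=5
Op 3: merge R0<->R1 -> R0=(0,5,0) R1=(0,5,0)
Op 4: merge R2<->R1 -> R2=(0,5,0) R1=(0,5,0)
Op 5: inc R0 by 5 -> R0=(5,5,0) value=10
Op 6: merge R2<->R1 -> R2=(0,5,0) R1=(0,5,0)
Op 7: merge R1<->R2 -> R1=(0,5,0) R2=(0,5,0)
Op 8: inc R1 by 2 -> R1=(0,7,0) value=7
Op 9: merge R0<->R1 -> R0=(5,7,0) R1=(5,7,0)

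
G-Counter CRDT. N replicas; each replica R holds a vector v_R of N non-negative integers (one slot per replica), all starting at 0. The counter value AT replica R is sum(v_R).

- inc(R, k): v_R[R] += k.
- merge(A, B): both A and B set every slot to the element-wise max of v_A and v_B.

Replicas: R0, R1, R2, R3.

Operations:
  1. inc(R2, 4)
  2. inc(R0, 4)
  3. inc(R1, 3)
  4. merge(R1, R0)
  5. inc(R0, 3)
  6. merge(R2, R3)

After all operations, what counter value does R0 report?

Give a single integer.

Answer: 10

Derivation:
Op 1: inc R2 by 4 -> R2=(0,0,4,0) value=4
Op 2: inc R0 by 4 -> R0=(4,0,0,0) value=4
Op 3: inc R1 by 3 -> R1=(0,3,0,0) value=3
Op 4: merge R1<->R0 -> R1=(4,3,0,0) R0=(4,3,0,0)
Op 5: inc R0 by 3 -> R0=(7,3,0,0) value=10
Op 6: merge R2<->R3 -> R2=(0,0,4,0) R3=(0,0,4,0)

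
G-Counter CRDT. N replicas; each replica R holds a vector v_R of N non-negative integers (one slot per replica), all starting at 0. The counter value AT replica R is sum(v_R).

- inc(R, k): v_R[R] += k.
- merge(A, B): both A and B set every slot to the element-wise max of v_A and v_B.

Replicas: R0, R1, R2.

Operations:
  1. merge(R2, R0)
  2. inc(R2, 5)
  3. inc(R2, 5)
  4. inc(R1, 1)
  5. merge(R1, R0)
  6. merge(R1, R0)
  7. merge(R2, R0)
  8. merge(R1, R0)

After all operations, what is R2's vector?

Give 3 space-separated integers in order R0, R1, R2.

Answer: 0 1 10

Derivation:
Op 1: merge R2<->R0 -> R2=(0,0,0) R0=(0,0,0)
Op 2: inc R2 by 5 -> R2=(0,0,5) value=5
Op 3: inc R2 by 5 -> R2=(0,0,10) value=10
Op 4: inc R1 by 1 -> R1=(0,1,0) value=1
Op 5: merge R1<->R0 -> R1=(0,1,0) R0=(0,1,0)
Op 6: merge R1<->R0 -> R1=(0,1,0) R0=(0,1,0)
Op 7: merge R2<->R0 -> R2=(0,1,10) R0=(0,1,10)
Op 8: merge R1<->R0 -> R1=(0,1,10) R0=(0,1,10)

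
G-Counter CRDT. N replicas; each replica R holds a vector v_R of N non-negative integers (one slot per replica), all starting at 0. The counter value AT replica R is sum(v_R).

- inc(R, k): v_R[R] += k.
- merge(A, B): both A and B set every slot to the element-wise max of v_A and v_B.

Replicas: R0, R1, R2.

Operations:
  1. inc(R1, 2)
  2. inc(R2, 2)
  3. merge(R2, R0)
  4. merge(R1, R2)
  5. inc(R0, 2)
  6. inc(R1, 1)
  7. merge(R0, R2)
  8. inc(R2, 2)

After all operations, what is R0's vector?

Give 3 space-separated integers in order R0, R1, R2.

Answer: 2 2 2

Derivation:
Op 1: inc R1 by 2 -> R1=(0,2,0) value=2
Op 2: inc R2 by 2 -> R2=(0,0,2) value=2
Op 3: merge R2<->R0 -> R2=(0,0,2) R0=(0,0,2)
Op 4: merge R1<->R2 -> R1=(0,2,2) R2=(0,2,2)
Op 5: inc R0 by 2 -> R0=(2,0,2) value=4
Op 6: inc R1 by 1 -> R1=(0,3,2) value=5
Op 7: merge R0<->R2 -> R0=(2,2,2) R2=(2,2,2)
Op 8: inc R2 by 2 -> R2=(2,2,4) value=8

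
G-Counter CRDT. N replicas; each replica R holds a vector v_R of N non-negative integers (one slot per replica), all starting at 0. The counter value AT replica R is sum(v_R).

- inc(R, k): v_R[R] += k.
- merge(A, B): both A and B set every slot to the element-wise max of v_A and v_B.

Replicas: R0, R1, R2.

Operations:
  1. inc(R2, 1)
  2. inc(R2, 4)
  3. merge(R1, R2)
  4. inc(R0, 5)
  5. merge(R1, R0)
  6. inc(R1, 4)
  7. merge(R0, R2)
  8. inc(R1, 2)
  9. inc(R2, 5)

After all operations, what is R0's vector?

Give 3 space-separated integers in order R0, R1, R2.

Answer: 5 0 5

Derivation:
Op 1: inc R2 by 1 -> R2=(0,0,1) value=1
Op 2: inc R2 by 4 -> R2=(0,0,5) value=5
Op 3: merge R1<->R2 -> R1=(0,0,5) R2=(0,0,5)
Op 4: inc R0 by 5 -> R0=(5,0,0) value=5
Op 5: merge R1<->R0 -> R1=(5,0,5) R0=(5,0,5)
Op 6: inc R1 by 4 -> R1=(5,4,5) value=14
Op 7: merge R0<->R2 -> R0=(5,0,5) R2=(5,0,5)
Op 8: inc R1 by 2 -> R1=(5,6,5) value=16
Op 9: inc R2 by 5 -> R2=(5,0,10) value=15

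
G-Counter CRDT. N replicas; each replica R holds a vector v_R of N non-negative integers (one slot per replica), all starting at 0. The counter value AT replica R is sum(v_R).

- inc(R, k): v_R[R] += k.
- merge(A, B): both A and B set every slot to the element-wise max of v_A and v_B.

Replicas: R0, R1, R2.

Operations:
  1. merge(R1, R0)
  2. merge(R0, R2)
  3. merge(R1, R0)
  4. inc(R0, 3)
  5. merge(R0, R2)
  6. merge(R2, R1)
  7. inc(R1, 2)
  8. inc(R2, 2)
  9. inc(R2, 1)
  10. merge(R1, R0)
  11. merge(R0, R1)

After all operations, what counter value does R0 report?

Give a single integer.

Answer: 5

Derivation:
Op 1: merge R1<->R0 -> R1=(0,0,0) R0=(0,0,0)
Op 2: merge R0<->R2 -> R0=(0,0,0) R2=(0,0,0)
Op 3: merge R1<->R0 -> R1=(0,0,0) R0=(0,0,0)
Op 4: inc R0 by 3 -> R0=(3,0,0) value=3
Op 5: merge R0<->R2 -> R0=(3,0,0) R2=(3,0,0)
Op 6: merge R2<->R1 -> R2=(3,0,0) R1=(3,0,0)
Op 7: inc R1 by 2 -> R1=(3,2,0) value=5
Op 8: inc R2 by 2 -> R2=(3,0,2) value=5
Op 9: inc R2 by 1 -> R2=(3,0,3) value=6
Op 10: merge R1<->R0 -> R1=(3,2,0) R0=(3,2,0)
Op 11: merge R0<->R1 -> R0=(3,2,0) R1=(3,2,0)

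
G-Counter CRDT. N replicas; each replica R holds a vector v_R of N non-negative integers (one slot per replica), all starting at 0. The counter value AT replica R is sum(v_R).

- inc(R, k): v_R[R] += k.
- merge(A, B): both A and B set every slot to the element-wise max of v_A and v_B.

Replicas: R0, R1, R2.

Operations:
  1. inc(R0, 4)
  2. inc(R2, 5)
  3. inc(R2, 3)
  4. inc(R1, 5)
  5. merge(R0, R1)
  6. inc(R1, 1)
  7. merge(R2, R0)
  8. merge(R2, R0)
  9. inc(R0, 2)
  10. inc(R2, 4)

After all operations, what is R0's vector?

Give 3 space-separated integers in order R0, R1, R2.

Answer: 6 5 8

Derivation:
Op 1: inc R0 by 4 -> R0=(4,0,0) value=4
Op 2: inc R2 by 5 -> R2=(0,0,5) value=5
Op 3: inc R2 by 3 -> R2=(0,0,8) value=8
Op 4: inc R1 by 5 -> R1=(0,5,0) value=5
Op 5: merge R0<->R1 -> R0=(4,5,0) R1=(4,5,0)
Op 6: inc R1 by 1 -> R1=(4,6,0) value=10
Op 7: merge R2<->R0 -> R2=(4,5,8) R0=(4,5,8)
Op 8: merge R2<->R0 -> R2=(4,5,8) R0=(4,5,8)
Op 9: inc R0 by 2 -> R0=(6,5,8) value=19
Op 10: inc R2 by 4 -> R2=(4,5,12) value=21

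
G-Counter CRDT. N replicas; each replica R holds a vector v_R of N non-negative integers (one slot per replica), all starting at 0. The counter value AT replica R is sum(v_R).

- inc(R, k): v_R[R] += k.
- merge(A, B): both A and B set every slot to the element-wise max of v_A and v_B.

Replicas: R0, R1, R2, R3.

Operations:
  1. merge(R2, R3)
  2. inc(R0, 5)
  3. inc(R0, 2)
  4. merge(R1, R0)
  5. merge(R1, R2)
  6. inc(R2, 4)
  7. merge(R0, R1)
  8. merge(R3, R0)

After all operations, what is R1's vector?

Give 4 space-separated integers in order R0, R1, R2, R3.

Op 1: merge R2<->R3 -> R2=(0,0,0,0) R3=(0,0,0,0)
Op 2: inc R0 by 5 -> R0=(5,0,0,0) value=5
Op 3: inc R0 by 2 -> R0=(7,0,0,0) value=7
Op 4: merge R1<->R0 -> R1=(7,0,0,0) R0=(7,0,0,0)
Op 5: merge R1<->R2 -> R1=(7,0,0,0) R2=(7,0,0,0)
Op 6: inc R2 by 4 -> R2=(7,0,4,0) value=11
Op 7: merge R0<->R1 -> R0=(7,0,0,0) R1=(7,0,0,0)
Op 8: merge R3<->R0 -> R3=(7,0,0,0) R0=(7,0,0,0)

Answer: 7 0 0 0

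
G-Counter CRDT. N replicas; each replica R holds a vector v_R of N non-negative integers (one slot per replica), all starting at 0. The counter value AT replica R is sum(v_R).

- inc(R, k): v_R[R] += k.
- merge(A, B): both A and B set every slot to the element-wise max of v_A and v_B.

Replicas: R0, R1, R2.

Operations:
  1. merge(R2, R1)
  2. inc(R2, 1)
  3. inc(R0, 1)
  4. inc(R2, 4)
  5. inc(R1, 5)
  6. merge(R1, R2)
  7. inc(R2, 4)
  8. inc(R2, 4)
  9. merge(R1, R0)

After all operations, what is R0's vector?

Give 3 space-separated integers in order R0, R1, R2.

Answer: 1 5 5

Derivation:
Op 1: merge R2<->R1 -> R2=(0,0,0) R1=(0,0,0)
Op 2: inc R2 by 1 -> R2=(0,0,1) value=1
Op 3: inc R0 by 1 -> R0=(1,0,0) value=1
Op 4: inc R2 by 4 -> R2=(0,0,5) value=5
Op 5: inc R1 by 5 -> R1=(0,5,0) value=5
Op 6: merge R1<->R2 -> R1=(0,5,5) R2=(0,5,5)
Op 7: inc R2 by 4 -> R2=(0,5,9) value=14
Op 8: inc R2 by 4 -> R2=(0,5,13) value=18
Op 9: merge R1<->R0 -> R1=(1,5,5) R0=(1,5,5)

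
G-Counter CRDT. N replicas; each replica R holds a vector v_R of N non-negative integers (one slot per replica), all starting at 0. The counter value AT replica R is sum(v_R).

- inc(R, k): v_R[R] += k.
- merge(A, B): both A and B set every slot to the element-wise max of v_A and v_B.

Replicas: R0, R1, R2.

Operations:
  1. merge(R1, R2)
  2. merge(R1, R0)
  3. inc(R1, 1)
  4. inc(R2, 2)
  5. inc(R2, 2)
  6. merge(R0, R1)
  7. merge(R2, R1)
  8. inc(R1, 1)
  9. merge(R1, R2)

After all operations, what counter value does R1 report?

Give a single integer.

Answer: 6

Derivation:
Op 1: merge R1<->R2 -> R1=(0,0,0) R2=(0,0,0)
Op 2: merge R1<->R0 -> R1=(0,0,0) R0=(0,0,0)
Op 3: inc R1 by 1 -> R1=(0,1,0) value=1
Op 4: inc R2 by 2 -> R2=(0,0,2) value=2
Op 5: inc R2 by 2 -> R2=(0,0,4) value=4
Op 6: merge R0<->R1 -> R0=(0,1,0) R1=(0,1,0)
Op 7: merge R2<->R1 -> R2=(0,1,4) R1=(0,1,4)
Op 8: inc R1 by 1 -> R1=(0,2,4) value=6
Op 9: merge R1<->R2 -> R1=(0,2,4) R2=(0,2,4)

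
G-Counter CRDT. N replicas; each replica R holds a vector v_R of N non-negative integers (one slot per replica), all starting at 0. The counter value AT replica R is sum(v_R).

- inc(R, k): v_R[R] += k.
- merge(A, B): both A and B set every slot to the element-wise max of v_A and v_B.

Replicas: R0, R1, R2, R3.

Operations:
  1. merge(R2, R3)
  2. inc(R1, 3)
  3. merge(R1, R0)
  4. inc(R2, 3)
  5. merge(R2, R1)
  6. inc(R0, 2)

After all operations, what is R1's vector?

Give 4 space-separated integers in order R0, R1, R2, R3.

Op 1: merge R2<->R3 -> R2=(0,0,0,0) R3=(0,0,0,0)
Op 2: inc R1 by 3 -> R1=(0,3,0,0) value=3
Op 3: merge R1<->R0 -> R1=(0,3,0,0) R0=(0,3,0,0)
Op 4: inc R2 by 3 -> R2=(0,0,3,0) value=3
Op 5: merge R2<->R1 -> R2=(0,3,3,0) R1=(0,3,3,0)
Op 6: inc R0 by 2 -> R0=(2,3,0,0) value=5

Answer: 0 3 3 0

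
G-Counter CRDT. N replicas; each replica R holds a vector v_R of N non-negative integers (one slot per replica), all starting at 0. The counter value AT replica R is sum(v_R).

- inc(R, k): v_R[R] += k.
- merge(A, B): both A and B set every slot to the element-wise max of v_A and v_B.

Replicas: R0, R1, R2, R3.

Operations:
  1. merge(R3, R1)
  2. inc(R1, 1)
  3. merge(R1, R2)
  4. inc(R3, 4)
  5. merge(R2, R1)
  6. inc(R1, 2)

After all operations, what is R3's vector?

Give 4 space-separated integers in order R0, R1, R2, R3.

Op 1: merge R3<->R1 -> R3=(0,0,0,0) R1=(0,0,0,0)
Op 2: inc R1 by 1 -> R1=(0,1,0,0) value=1
Op 3: merge R1<->R2 -> R1=(0,1,0,0) R2=(0,1,0,0)
Op 4: inc R3 by 4 -> R3=(0,0,0,4) value=4
Op 5: merge R2<->R1 -> R2=(0,1,0,0) R1=(0,1,0,0)
Op 6: inc R1 by 2 -> R1=(0,3,0,0) value=3

Answer: 0 0 0 4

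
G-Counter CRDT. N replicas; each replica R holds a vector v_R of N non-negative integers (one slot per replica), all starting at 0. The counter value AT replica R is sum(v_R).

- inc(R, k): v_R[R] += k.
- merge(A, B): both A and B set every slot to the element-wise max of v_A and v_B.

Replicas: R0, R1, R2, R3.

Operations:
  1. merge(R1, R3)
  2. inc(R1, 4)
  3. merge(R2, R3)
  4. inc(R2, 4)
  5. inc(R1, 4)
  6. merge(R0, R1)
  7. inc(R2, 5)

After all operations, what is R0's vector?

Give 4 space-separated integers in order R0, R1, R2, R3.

Answer: 0 8 0 0

Derivation:
Op 1: merge R1<->R3 -> R1=(0,0,0,0) R3=(0,0,0,0)
Op 2: inc R1 by 4 -> R1=(0,4,0,0) value=4
Op 3: merge R2<->R3 -> R2=(0,0,0,0) R3=(0,0,0,0)
Op 4: inc R2 by 4 -> R2=(0,0,4,0) value=4
Op 5: inc R1 by 4 -> R1=(0,8,0,0) value=8
Op 6: merge R0<->R1 -> R0=(0,8,0,0) R1=(0,8,0,0)
Op 7: inc R2 by 5 -> R2=(0,0,9,0) value=9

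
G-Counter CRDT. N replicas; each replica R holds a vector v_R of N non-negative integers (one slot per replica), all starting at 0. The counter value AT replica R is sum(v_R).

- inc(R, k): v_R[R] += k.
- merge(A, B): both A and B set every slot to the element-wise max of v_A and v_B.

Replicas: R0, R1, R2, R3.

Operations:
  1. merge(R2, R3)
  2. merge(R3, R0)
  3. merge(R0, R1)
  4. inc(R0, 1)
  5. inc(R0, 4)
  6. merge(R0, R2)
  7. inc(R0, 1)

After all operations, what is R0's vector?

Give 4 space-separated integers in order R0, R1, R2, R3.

Op 1: merge R2<->R3 -> R2=(0,0,0,0) R3=(0,0,0,0)
Op 2: merge R3<->R0 -> R3=(0,0,0,0) R0=(0,0,0,0)
Op 3: merge R0<->R1 -> R0=(0,0,0,0) R1=(0,0,0,0)
Op 4: inc R0 by 1 -> R0=(1,0,0,0) value=1
Op 5: inc R0 by 4 -> R0=(5,0,0,0) value=5
Op 6: merge R0<->R2 -> R0=(5,0,0,0) R2=(5,0,0,0)
Op 7: inc R0 by 1 -> R0=(6,0,0,0) value=6

Answer: 6 0 0 0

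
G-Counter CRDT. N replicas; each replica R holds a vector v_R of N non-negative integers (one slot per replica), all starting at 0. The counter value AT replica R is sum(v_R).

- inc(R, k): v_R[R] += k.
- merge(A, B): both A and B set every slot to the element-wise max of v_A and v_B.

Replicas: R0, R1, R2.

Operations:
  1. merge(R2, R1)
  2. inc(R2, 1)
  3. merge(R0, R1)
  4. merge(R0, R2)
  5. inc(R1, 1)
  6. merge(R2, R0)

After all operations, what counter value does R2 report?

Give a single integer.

Answer: 1

Derivation:
Op 1: merge R2<->R1 -> R2=(0,0,0) R1=(0,0,0)
Op 2: inc R2 by 1 -> R2=(0,0,1) value=1
Op 3: merge R0<->R1 -> R0=(0,0,0) R1=(0,0,0)
Op 4: merge R0<->R2 -> R0=(0,0,1) R2=(0,0,1)
Op 5: inc R1 by 1 -> R1=(0,1,0) value=1
Op 6: merge R2<->R0 -> R2=(0,0,1) R0=(0,0,1)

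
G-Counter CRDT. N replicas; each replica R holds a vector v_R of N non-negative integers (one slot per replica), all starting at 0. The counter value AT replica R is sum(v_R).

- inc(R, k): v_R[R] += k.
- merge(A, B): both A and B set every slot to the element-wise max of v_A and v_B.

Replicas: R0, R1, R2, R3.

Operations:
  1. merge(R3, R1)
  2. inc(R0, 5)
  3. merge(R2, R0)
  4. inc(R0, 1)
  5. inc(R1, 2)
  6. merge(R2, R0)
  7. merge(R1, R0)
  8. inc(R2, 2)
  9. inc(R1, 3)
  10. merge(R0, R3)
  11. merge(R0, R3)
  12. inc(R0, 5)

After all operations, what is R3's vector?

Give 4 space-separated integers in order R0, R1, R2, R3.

Answer: 6 2 0 0

Derivation:
Op 1: merge R3<->R1 -> R3=(0,0,0,0) R1=(0,0,0,0)
Op 2: inc R0 by 5 -> R0=(5,0,0,0) value=5
Op 3: merge R2<->R0 -> R2=(5,0,0,0) R0=(5,0,0,0)
Op 4: inc R0 by 1 -> R0=(6,0,0,0) value=6
Op 5: inc R1 by 2 -> R1=(0,2,0,0) value=2
Op 6: merge R2<->R0 -> R2=(6,0,0,0) R0=(6,0,0,0)
Op 7: merge R1<->R0 -> R1=(6,2,0,0) R0=(6,2,0,0)
Op 8: inc R2 by 2 -> R2=(6,0,2,0) value=8
Op 9: inc R1 by 3 -> R1=(6,5,0,0) value=11
Op 10: merge R0<->R3 -> R0=(6,2,0,0) R3=(6,2,0,0)
Op 11: merge R0<->R3 -> R0=(6,2,0,0) R3=(6,2,0,0)
Op 12: inc R0 by 5 -> R0=(11,2,0,0) value=13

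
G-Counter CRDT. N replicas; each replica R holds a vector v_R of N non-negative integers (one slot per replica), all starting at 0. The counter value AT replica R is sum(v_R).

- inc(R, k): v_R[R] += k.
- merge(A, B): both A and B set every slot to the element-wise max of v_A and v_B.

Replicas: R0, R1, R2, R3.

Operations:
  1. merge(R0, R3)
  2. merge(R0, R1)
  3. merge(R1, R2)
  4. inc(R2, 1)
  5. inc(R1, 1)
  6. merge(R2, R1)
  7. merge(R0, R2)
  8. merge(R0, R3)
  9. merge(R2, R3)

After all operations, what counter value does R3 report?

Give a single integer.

Answer: 2

Derivation:
Op 1: merge R0<->R3 -> R0=(0,0,0,0) R3=(0,0,0,0)
Op 2: merge R0<->R1 -> R0=(0,0,0,0) R1=(0,0,0,0)
Op 3: merge R1<->R2 -> R1=(0,0,0,0) R2=(0,0,0,0)
Op 4: inc R2 by 1 -> R2=(0,0,1,0) value=1
Op 5: inc R1 by 1 -> R1=(0,1,0,0) value=1
Op 6: merge R2<->R1 -> R2=(0,1,1,0) R1=(0,1,1,0)
Op 7: merge R0<->R2 -> R0=(0,1,1,0) R2=(0,1,1,0)
Op 8: merge R0<->R3 -> R0=(0,1,1,0) R3=(0,1,1,0)
Op 9: merge R2<->R3 -> R2=(0,1,1,0) R3=(0,1,1,0)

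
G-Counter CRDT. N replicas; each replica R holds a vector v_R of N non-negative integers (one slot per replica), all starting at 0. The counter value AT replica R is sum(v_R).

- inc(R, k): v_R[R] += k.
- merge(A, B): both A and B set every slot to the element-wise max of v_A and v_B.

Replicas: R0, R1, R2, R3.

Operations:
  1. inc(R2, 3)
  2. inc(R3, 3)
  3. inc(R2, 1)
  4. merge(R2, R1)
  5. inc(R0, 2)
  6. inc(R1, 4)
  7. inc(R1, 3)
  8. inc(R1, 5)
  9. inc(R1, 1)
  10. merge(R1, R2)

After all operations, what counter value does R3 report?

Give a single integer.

Op 1: inc R2 by 3 -> R2=(0,0,3,0) value=3
Op 2: inc R3 by 3 -> R3=(0,0,0,3) value=3
Op 3: inc R2 by 1 -> R2=(0,0,4,0) value=4
Op 4: merge R2<->R1 -> R2=(0,0,4,0) R1=(0,0,4,0)
Op 5: inc R0 by 2 -> R0=(2,0,0,0) value=2
Op 6: inc R1 by 4 -> R1=(0,4,4,0) value=8
Op 7: inc R1 by 3 -> R1=(0,7,4,0) value=11
Op 8: inc R1 by 5 -> R1=(0,12,4,0) value=16
Op 9: inc R1 by 1 -> R1=(0,13,4,0) value=17
Op 10: merge R1<->R2 -> R1=(0,13,4,0) R2=(0,13,4,0)

Answer: 3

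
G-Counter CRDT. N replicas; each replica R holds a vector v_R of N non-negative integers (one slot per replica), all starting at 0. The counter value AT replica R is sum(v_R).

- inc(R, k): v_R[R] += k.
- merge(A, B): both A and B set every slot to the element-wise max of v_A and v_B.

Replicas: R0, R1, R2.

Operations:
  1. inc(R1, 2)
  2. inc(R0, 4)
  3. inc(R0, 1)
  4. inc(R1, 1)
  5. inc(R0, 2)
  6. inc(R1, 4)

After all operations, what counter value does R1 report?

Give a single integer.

Answer: 7

Derivation:
Op 1: inc R1 by 2 -> R1=(0,2,0) value=2
Op 2: inc R0 by 4 -> R0=(4,0,0) value=4
Op 3: inc R0 by 1 -> R0=(5,0,0) value=5
Op 4: inc R1 by 1 -> R1=(0,3,0) value=3
Op 5: inc R0 by 2 -> R0=(7,0,0) value=7
Op 6: inc R1 by 4 -> R1=(0,7,0) value=7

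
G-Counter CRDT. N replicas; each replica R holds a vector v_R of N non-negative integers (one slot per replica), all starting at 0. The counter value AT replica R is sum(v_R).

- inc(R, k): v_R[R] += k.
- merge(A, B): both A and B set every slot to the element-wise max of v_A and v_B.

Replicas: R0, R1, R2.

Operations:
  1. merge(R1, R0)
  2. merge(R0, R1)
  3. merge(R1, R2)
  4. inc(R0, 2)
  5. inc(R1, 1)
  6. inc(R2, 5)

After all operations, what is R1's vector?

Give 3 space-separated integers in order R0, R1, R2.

Op 1: merge R1<->R0 -> R1=(0,0,0) R0=(0,0,0)
Op 2: merge R0<->R1 -> R0=(0,0,0) R1=(0,0,0)
Op 3: merge R1<->R2 -> R1=(0,0,0) R2=(0,0,0)
Op 4: inc R0 by 2 -> R0=(2,0,0) value=2
Op 5: inc R1 by 1 -> R1=(0,1,0) value=1
Op 6: inc R2 by 5 -> R2=(0,0,5) value=5

Answer: 0 1 0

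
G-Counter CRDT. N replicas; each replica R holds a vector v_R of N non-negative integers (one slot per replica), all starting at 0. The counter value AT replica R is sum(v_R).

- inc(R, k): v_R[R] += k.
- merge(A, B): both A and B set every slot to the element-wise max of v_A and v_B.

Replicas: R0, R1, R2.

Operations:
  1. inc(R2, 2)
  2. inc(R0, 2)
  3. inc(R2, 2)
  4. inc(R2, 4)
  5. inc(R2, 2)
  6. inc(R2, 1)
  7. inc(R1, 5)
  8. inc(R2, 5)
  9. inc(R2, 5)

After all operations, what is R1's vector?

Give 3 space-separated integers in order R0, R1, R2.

Answer: 0 5 0

Derivation:
Op 1: inc R2 by 2 -> R2=(0,0,2) value=2
Op 2: inc R0 by 2 -> R0=(2,0,0) value=2
Op 3: inc R2 by 2 -> R2=(0,0,4) value=4
Op 4: inc R2 by 4 -> R2=(0,0,8) value=8
Op 5: inc R2 by 2 -> R2=(0,0,10) value=10
Op 6: inc R2 by 1 -> R2=(0,0,11) value=11
Op 7: inc R1 by 5 -> R1=(0,5,0) value=5
Op 8: inc R2 by 5 -> R2=(0,0,16) value=16
Op 9: inc R2 by 5 -> R2=(0,0,21) value=21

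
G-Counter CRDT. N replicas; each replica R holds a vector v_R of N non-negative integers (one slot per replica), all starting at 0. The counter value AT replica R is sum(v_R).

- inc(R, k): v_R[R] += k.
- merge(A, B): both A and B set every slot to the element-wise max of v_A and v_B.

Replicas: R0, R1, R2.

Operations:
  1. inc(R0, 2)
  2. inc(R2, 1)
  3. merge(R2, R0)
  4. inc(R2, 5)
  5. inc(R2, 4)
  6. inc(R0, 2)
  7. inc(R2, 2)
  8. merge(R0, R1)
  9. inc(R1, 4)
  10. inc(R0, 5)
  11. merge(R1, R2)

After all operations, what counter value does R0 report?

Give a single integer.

Op 1: inc R0 by 2 -> R0=(2,0,0) value=2
Op 2: inc R2 by 1 -> R2=(0,0,1) value=1
Op 3: merge R2<->R0 -> R2=(2,0,1) R0=(2,0,1)
Op 4: inc R2 by 5 -> R2=(2,0,6) value=8
Op 5: inc R2 by 4 -> R2=(2,0,10) value=12
Op 6: inc R0 by 2 -> R0=(4,0,1) value=5
Op 7: inc R2 by 2 -> R2=(2,0,12) value=14
Op 8: merge R0<->R1 -> R0=(4,0,1) R1=(4,0,1)
Op 9: inc R1 by 4 -> R1=(4,4,1) value=9
Op 10: inc R0 by 5 -> R0=(9,0,1) value=10
Op 11: merge R1<->R2 -> R1=(4,4,12) R2=(4,4,12)

Answer: 10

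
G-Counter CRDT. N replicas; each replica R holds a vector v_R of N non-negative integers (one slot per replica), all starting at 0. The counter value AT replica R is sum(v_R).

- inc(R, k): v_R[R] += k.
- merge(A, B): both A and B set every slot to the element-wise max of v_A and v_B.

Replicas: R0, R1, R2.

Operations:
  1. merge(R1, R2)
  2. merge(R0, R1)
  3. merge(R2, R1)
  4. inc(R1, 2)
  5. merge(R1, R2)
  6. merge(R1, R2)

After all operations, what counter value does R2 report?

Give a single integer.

Answer: 2

Derivation:
Op 1: merge R1<->R2 -> R1=(0,0,0) R2=(0,0,0)
Op 2: merge R0<->R1 -> R0=(0,0,0) R1=(0,0,0)
Op 3: merge R2<->R1 -> R2=(0,0,0) R1=(0,0,0)
Op 4: inc R1 by 2 -> R1=(0,2,0) value=2
Op 5: merge R1<->R2 -> R1=(0,2,0) R2=(0,2,0)
Op 6: merge R1<->R2 -> R1=(0,2,0) R2=(0,2,0)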